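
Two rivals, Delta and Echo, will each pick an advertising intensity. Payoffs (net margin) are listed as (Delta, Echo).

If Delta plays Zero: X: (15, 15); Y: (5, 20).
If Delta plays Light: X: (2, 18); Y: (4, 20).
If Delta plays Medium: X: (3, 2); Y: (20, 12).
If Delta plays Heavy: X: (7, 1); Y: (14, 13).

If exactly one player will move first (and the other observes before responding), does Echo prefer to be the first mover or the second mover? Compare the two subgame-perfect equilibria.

If Delta leads: Echo's best replies are Zero→Y, Light→Y, Medium→Y, Heavy→Y; Delta's induced payoffs 5, 4, 20, 14; outcome (Medium, Y), payoffs (20, 12).
If Echo leads: Delta's best replies are X→Zero, Y→Medium; Echo's induced payoffs 15, 12; outcome (Zero, X), payoffs (15, 15).
Echo gets 15 moving first and 12 moving second, so Echo prefers to move first.

first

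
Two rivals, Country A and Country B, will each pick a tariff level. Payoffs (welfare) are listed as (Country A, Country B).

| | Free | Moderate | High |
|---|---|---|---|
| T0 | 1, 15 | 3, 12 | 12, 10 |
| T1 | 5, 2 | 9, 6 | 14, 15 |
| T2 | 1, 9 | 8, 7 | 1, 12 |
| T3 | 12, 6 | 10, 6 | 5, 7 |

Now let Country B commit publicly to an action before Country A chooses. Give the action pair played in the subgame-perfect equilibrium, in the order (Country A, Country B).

Solve by backward induction (Country B leads).
- Free: BR = T3, leader payoff 6.
- Moderate: BR = T3, leader payoff 6.
- High: BR = T1, leader payoff 15.
Country B's induced payoffs are 6, 6, 15, so Country B commits to High. Subgame-perfect outcome: (T1, High) with payoffs (14, 15).

(T1, High)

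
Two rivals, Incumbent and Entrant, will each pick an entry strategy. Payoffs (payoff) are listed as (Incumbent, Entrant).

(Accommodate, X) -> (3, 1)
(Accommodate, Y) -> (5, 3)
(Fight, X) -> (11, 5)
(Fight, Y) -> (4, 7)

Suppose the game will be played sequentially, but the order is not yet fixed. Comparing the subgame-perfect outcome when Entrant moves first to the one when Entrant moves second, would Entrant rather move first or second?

If Incumbent leads: Entrant's best replies are Accommodate→Y, Fight→Y; Incumbent's induced payoffs 5, 4; outcome (Accommodate, Y), payoffs (5, 3).
If Entrant leads: Incumbent's best replies are X→Fight, Y→Accommodate; Entrant's induced payoffs 5, 3; outcome (Fight, X), payoffs (11, 5).
Entrant gets 5 moving first and 3 moving second, so Entrant prefers to move first.

first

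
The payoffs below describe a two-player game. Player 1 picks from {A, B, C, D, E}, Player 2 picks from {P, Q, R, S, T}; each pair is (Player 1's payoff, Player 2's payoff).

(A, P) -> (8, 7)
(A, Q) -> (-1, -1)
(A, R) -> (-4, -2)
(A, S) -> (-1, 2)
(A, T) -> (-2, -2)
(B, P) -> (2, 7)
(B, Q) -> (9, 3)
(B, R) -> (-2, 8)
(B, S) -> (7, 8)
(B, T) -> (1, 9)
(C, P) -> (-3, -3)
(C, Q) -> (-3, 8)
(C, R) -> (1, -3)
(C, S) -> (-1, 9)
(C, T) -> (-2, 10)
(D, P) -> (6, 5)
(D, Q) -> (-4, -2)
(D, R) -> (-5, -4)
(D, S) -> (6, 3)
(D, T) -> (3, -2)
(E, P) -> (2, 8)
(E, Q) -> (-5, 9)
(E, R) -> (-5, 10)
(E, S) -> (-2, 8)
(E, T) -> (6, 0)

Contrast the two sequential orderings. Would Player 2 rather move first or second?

first

If Player 1 leads: Player 2's best replies are A→P, B→T, C→T, D→P, E→R; Player 1's induced payoffs 8, 1, -2, 6, -5; outcome (A, P), payoffs (8, 7).
If Player 2 leads: Player 1's best replies are P→A, Q→B, R→C, S→B, T→E; Player 2's induced payoffs 7, 3, -3, 8, 0; outcome (B, S), payoffs (7, 8).
Player 2 gets 8 moving first and 7 moving second, so Player 2 prefers to move first.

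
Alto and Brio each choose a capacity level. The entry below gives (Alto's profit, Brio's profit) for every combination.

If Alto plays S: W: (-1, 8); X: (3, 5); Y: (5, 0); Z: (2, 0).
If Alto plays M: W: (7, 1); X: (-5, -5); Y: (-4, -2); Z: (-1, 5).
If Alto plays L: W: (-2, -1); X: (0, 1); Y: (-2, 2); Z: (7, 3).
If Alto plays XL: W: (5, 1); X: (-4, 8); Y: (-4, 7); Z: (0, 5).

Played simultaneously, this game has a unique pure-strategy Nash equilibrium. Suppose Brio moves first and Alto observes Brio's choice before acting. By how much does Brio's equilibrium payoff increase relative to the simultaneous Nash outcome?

Solve by backward induction (Brio leads).
- W: BR = M, leader payoff 1.
- X: BR = S, leader payoff 5.
- Y: BR = S, leader payoff 0.
- Z: BR = L, leader payoff 3.
Among 1, 5, 0, 3, the best is 5 at X. Subgame-perfect outcome: (S, X) with payoffs (3, 5).
Now find the simultaneous Nash equilibrium.
Alto's best replies: W→M; X→S; Y→S; Z→L.
Brio's best replies: S→W; M→Z; L→Z; XL→X.
The unique mutual best reply is (L, Z), giving (7, 3).
Brio's commitment gain: 5 − 3 = 2.

2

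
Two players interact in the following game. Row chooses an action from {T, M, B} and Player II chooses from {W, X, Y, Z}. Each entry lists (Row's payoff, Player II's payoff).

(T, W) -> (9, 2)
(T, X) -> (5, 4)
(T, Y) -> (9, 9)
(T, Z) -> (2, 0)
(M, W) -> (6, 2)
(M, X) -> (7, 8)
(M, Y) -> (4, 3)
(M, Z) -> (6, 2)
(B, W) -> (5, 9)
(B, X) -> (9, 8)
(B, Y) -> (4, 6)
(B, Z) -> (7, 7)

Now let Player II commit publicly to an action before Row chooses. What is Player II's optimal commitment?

Y

Work backward from Row's decision.
- W → Row plays T (best of 9, 6, 5); Player II gets 2.
- X → Row plays B (best of 5, 7, 9); Player II gets 8.
- Y → Row plays T (best of 9, 4, 4); Player II gets 9.
- Z → Row plays B (best of 2, 6, 7); Player II gets 7.
Among 2, 8, 9, 7, the best is 9 at Y. Subgame-perfect outcome: (T, Y) with payoffs (9, 9).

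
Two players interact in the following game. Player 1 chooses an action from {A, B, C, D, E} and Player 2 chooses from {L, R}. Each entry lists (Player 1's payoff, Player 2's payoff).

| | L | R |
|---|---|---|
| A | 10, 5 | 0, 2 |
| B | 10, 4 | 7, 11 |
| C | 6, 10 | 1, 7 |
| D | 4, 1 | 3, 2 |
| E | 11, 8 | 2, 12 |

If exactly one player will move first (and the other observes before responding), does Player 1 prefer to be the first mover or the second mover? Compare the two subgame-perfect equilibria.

If Player 1 leads: Player 2's best replies are A→L, B→R, C→L, D→R, E→R; Player 1's induced payoffs 10, 7, 6, 3, 2; outcome (A, L), payoffs (10, 5).
If Player 2 leads: Player 1's best replies are L→E, R→B; Player 2's induced payoffs 8, 11; outcome (B, R), payoffs (7, 11).
Player 1 gets 10 moving first and 7 moving second, so Player 1 prefers to move first.

first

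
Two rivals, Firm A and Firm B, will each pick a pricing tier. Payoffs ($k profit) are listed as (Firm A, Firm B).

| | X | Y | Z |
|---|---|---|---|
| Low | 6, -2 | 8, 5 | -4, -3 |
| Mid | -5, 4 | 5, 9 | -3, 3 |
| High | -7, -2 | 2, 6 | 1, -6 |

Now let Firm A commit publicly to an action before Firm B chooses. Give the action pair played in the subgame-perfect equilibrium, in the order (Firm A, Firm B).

(Low, Y)

Backward induction with Firm A moving first.
- Low: Firm B compares -2, 5, -3 and picks Y; Firm A would get 8.
- Mid: Firm B compares 4, 9, 3 and picks Y; Firm A would get 5.
- High: Firm B compares -2, 6, -6 and picks Y; Firm A would get 2.
Maximizing over 8, 5, 2, Firm A chooses Low. Subgame-perfect outcome: (Low, Y) with payoffs (8, 5).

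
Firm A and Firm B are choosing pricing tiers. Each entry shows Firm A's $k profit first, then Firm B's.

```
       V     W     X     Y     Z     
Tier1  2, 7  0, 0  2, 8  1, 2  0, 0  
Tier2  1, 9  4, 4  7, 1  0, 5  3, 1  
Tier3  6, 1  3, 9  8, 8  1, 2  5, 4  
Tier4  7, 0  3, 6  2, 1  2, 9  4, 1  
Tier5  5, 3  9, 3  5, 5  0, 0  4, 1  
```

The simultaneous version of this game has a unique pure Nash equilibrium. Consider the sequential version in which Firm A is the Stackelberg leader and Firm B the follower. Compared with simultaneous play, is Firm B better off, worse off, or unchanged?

worse off

Firm B best-responds to each possible Firm A move:
- Tier1 → Firm B plays X (best of 7, 0, 8, 2, 0); Firm A gets 2.
- Tier2 → Firm B plays V (best of 9, 4, 1, 5, 1); Firm A gets 1.
- Tier3 → Firm B plays W (best of 1, 9, 8, 2, 4); Firm A gets 3.
- Tier4 → Firm B plays Y (best of 0, 6, 1, 9, 1); Firm A gets 2.
- Tier5 → Firm B plays X (best of 3, 3, 5, 0, 1); Firm A gets 5.
Firm A's induced payoffs are 2, 1, 3, 2, 5, so Firm A commits to Tier5. Subgame-perfect outcome: (Tier5, X) with payoffs (5, 5).
Under simultaneous play:
Firm A's best replies: V→Tier4; W→Tier5; X→Tier3; Y→Tier4; Z→Tier3.
Firm B's best replies: Tier1→X; Tier2→V; Tier3→W; Tier4→Y; Tier5→X.
Only (Tier4, Y) has each player best-responding; Nash payoffs (2, 9).
Firm B earns 5 sequentially versus 9 at the Nash outcome: worse off.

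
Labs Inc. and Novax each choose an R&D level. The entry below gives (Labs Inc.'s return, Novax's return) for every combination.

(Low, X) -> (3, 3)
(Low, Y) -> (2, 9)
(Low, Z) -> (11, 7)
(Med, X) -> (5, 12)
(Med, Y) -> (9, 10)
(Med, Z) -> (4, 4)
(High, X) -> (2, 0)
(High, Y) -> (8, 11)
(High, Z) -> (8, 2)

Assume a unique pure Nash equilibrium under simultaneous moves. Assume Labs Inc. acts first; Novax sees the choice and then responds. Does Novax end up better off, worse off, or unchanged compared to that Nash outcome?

Novax best-responds to each possible Labs Inc. move:
- Low → Novax plays Y (best of 3, 9, 7); Labs Inc. gets 2.
- Med → Novax plays X (best of 12, 10, 4); Labs Inc. gets 5.
- High → Novax plays Y (best of 0, 11, 2); Labs Inc. gets 8.
Labs Inc.'s induced payoffs are 2, 5, 8, so Labs Inc. commits to High. Subgame-perfect outcome: (High, Y) with payoffs (8, 11).
Now find the simultaneous Nash equilibrium.
Labs Inc.'s best replies: X→Med; Y→Med; Z→Low.
Novax's best replies: Low→Y; Med→X; High→Y.
The unique mutual best reply is (Med, X), giving (5, 12).
Novax earns 11 sequentially versus 12 at the Nash outcome: worse off.

worse off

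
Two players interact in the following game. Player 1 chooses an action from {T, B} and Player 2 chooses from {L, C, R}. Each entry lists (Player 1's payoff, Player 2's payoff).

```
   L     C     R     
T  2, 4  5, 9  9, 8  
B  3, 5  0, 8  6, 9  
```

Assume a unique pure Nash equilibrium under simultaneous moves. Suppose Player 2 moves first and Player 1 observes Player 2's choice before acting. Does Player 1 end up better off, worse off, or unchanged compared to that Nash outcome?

Player 1 best-responds to each possible Player 2 move:
- L: BR = B, leader payoff 5.
- C: BR = T, leader payoff 9.
- R: BR = T, leader payoff 8.
Maximizing over 5, 9, 8, Player 2 chooses C. Subgame-perfect outcome: (T, C) with payoffs (5, 9).
Under simultaneous play:
Player 1's best replies: L→B; C→T; R→T.
Player 2's best replies: T→C; B→R.
Only (T, C) has each player best-responding; Nash payoffs (5, 9).
Player 1 earns 5 sequentially versus 5 at the Nash outcome: unchanged.

unchanged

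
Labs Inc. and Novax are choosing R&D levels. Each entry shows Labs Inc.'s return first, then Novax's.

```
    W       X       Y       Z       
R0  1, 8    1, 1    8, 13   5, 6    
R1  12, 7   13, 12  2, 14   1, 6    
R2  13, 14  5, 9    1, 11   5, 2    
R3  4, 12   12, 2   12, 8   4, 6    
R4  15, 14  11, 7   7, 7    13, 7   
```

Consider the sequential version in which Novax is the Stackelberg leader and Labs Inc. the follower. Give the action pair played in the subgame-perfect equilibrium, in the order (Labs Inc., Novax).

(R4, W)

Solve by backward induction (Novax leads).
- W: BR = R4, leader payoff 14.
- X: BR = R1, leader payoff 12.
- Y: BR = R3, leader payoff 8.
- Z: BR = R4, leader payoff 7.
Maximizing over 14, 12, 8, 7, Novax chooses W. Subgame-perfect outcome: (R4, W) with payoffs (15, 14).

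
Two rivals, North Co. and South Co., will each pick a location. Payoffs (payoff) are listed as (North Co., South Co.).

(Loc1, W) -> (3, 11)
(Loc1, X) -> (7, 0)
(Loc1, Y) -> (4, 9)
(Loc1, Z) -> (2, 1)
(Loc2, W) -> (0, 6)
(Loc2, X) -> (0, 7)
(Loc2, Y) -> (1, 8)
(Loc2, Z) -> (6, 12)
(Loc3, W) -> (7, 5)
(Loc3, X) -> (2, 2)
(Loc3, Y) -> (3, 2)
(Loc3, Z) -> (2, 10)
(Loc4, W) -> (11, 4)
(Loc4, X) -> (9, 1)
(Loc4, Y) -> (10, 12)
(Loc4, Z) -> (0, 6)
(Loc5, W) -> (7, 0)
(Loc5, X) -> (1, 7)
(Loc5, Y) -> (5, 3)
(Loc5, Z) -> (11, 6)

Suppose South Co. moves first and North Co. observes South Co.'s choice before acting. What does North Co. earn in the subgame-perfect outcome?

10

Solve by backward induction (South Co. leads).
- W: North Co. compares 3, 0, 7, 11, 7 and picks Loc4; South Co. would get 4.
- X: North Co. compares 7, 0, 2, 9, 1 and picks Loc4; South Co. would get 1.
- Y: North Co. compares 4, 1, 3, 10, 5 and picks Loc4; South Co. would get 12.
- Z: North Co. compares 2, 6, 2, 0, 11 and picks Loc5; South Co. would get 6.
Among 4, 1, 12, 6, the best is 12 at Y. Subgame-perfect outcome: (Loc4, Y) with payoffs (10, 12).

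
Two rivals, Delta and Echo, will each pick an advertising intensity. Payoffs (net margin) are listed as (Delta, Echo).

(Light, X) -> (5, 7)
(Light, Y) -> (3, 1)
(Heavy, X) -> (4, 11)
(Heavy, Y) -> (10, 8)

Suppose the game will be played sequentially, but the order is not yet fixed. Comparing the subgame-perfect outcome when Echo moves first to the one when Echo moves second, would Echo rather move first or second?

first

If Delta leads: Echo's best replies are Light→X, Heavy→X; Delta's induced payoffs 5, 4; outcome (Light, X), payoffs (5, 7).
If Echo leads: Delta's best replies are X→Light, Y→Heavy; Echo's induced payoffs 7, 8; outcome (Heavy, Y), payoffs (10, 8).
Echo gets 8 moving first and 7 moving second, so Echo prefers to move first.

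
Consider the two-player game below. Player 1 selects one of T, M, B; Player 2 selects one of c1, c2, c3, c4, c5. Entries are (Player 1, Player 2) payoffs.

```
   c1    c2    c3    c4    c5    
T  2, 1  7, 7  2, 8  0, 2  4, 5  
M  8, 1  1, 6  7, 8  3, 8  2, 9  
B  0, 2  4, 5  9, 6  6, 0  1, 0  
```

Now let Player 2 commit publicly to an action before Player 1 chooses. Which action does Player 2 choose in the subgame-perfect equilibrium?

c2

Backward induction with Player 2 moving first.
- c1: BR = M, leader payoff 1.
- c2: BR = T, leader payoff 7.
- c3: BR = B, leader payoff 6.
- c4: BR = B, leader payoff 0.
- c5: BR = T, leader payoff 5.
Maximizing over 1, 7, 6, 0, 5, Player 2 chooses c2. Subgame-perfect outcome: (T, c2) with payoffs (7, 7).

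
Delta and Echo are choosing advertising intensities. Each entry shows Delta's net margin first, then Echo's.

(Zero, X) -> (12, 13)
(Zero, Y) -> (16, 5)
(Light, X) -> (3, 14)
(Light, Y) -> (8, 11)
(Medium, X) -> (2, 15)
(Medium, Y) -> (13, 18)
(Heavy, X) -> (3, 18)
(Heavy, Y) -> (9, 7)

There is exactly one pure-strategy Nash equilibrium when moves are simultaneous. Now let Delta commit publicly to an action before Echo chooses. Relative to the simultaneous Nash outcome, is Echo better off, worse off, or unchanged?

Echo best-responds to each possible Delta move:
- Zero: Echo compares 13, 5 and picks X; Delta would get 12.
- Light: Echo compares 14, 11 and picks X; Delta would get 3.
- Medium: Echo compares 15, 18 and picks Y; Delta would get 13.
- Heavy: Echo compares 18, 7 and picks X; Delta would get 3.
Among 12, 3, 13, 3, the best is 13 at Medium. Subgame-perfect outcome: (Medium, Y) with payoffs (13, 18).
Under simultaneous play:
Delta's best replies: X→Zero; Y→Zero.
Echo's best replies: Zero→X; Light→X; Medium→Y; Heavy→X.
The unique mutual best reply is (Zero, X), giving (12, 13).
Echo earns 18 sequentially versus 13 at the Nash outcome: better off.

better off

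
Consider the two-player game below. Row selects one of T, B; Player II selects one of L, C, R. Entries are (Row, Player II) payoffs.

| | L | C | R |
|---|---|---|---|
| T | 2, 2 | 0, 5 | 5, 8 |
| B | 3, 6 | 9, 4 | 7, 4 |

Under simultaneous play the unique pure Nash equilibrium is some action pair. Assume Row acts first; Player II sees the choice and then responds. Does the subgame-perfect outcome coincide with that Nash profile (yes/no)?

Solve by backward induction (Row leads).
- T → Player II plays R (best of 2, 5, 8); Row gets 5.
- B → Player II plays L (best of 6, 4, 4); Row gets 3.
Among 5, 3, the best is 5 at T. Subgame-perfect outcome: (T, R) with payoffs (5, 8).
For the simultaneous game, intersect best replies.
Row's best replies: L→B; C→B; R→B.
Player II's best replies: T→R; B→L.
Only (B, L) has each player best-responding; Nash payoffs (3, 6).
Sequential outcome (T, R) differs from the Nash profile (B, L).

no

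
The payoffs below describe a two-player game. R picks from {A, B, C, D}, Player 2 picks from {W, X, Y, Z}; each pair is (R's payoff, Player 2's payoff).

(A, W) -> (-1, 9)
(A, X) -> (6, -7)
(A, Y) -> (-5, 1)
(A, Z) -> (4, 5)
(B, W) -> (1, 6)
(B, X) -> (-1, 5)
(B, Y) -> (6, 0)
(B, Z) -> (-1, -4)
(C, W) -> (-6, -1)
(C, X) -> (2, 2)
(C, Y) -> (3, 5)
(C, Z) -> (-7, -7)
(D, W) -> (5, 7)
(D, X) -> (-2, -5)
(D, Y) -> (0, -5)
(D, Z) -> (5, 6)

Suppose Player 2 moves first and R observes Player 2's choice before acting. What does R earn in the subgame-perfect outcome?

5

Backward induction with Player 2 moving first.
- W: BR = D, leader payoff 7.
- X: BR = A, leader payoff -7.
- Y: BR = B, leader payoff 0.
- Z: BR = D, leader payoff 6.
Among 7, -7, 0, 6, the best is 7 at W. Subgame-perfect outcome: (D, W) with payoffs (5, 7).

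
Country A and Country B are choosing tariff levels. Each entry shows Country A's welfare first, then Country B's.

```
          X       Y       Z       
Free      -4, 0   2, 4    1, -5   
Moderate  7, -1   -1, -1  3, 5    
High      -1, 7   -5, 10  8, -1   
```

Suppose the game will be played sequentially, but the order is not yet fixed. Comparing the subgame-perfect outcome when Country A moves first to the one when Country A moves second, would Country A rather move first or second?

first

If Country A leads: Country B's best replies are Free→Y, Moderate→Z, High→Y; Country A's induced payoffs 2, 3, -5; outcome (Moderate, Z), payoffs (3, 5).
If Country B leads: Country A's best replies are X→Moderate, Y→Free, Z→High; Country B's induced payoffs -1, 4, -1; outcome (Free, Y), payoffs (2, 4).
Country A gets 3 moving first and 2 moving second, so Country A prefers to move first.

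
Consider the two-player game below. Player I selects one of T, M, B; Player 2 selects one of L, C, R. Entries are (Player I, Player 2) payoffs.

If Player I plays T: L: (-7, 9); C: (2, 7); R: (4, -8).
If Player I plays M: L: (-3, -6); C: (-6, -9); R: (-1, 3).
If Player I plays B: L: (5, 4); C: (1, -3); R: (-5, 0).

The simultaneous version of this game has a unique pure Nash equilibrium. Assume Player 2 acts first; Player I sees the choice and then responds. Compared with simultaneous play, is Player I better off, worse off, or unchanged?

Work backward from Player I's decision.
- L: Player I compares -7, -3, 5 and picks B; Player 2 would get 4.
- C: Player I compares 2, -6, 1 and picks T; Player 2 would get 7.
- R: Player I compares 4, -1, -5 and picks T; Player 2 would get -8.
Maximizing over 4, 7, -8, Player 2 chooses C. Subgame-perfect outcome: (T, C) with payoffs (2, 7).
Under simultaneous play:
Player I's best replies: L→B; C→T; R→T.
Player 2's best replies: T→L; M→R; B→L.
The unique mutual best reply is (B, L), giving (5, 4).
Player I earns 2 sequentially versus 5 at the Nash outcome: worse off.

worse off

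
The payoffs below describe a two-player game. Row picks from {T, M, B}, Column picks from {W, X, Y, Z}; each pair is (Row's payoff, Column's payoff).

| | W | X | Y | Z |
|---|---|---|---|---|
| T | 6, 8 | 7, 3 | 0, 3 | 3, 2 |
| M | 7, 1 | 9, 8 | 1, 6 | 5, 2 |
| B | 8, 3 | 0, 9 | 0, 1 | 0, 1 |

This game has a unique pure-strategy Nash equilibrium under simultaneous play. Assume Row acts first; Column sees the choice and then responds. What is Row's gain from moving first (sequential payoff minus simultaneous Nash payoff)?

0

Backward induction with Row moving first.
- T: Column compares 8, 3, 3, 2 and picks W; Row would get 6.
- M: Column compares 1, 8, 6, 2 and picks X; Row would get 9.
- B: Column compares 3, 9, 1, 1 and picks X; Row would get 0.
Row's induced payoffs are 6, 9, 0, so Row commits to M. Subgame-perfect outcome: (M, X) with payoffs (9, 8).
Now find the simultaneous Nash equilibrium.
Row's best replies: W→B; X→M; Y→M; Z→M.
Column's best replies: T→W; M→X; B→X.
Only (M, X) has each player best-responding; Nash payoffs (9, 8).
Row's commitment gain: 9 − 9 = 0.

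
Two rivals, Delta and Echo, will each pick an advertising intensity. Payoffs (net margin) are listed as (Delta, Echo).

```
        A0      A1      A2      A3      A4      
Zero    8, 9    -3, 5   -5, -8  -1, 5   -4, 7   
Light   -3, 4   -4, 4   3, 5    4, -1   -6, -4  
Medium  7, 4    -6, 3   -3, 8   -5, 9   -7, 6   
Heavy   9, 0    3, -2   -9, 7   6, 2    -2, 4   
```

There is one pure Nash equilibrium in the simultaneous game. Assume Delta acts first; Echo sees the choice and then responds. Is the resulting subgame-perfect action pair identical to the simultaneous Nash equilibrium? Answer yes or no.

Backward induction with Delta moving first.
- Zero: BR = A0, leader payoff 8.
- Light: BR = A2, leader payoff 3.
- Medium: BR = A3, leader payoff -5.
- Heavy: BR = A2, leader payoff -9.
Maximizing over 8, 3, -5, -9, Delta chooses Zero. Subgame-perfect outcome: (Zero, A0) with payoffs (8, 9).
For the simultaneous game, intersect best replies.
Delta's best replies: A0→Heavy; A1→Heavy; A2→Light; A3→Heavy; A4→Heavy.
Echo's best replies: Zero→A0; Light→A2; Medium→A3; Heavy→A2.
Only (Light, A2) has each player best-responding; Nash payoffs (3, 5).
Sequential outcome (Zero, A0) differs from the Nash profile (Light, A2).

no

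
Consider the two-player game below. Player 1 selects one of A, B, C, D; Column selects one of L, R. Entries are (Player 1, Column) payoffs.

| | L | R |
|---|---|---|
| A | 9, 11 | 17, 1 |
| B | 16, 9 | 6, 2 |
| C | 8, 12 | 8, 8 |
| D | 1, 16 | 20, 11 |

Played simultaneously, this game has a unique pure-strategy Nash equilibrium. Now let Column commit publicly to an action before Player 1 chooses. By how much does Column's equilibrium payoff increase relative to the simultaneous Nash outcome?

Work backward from Player 1's decision.
- L → Player 1 plays B (best of 9, 16, 8, 1); Column gets 9.
- R → Player 1 plays D (best of 17, 6, 8, 20); Column gets 11.
Column's induced payoffs are 9, 11, so Column commits to R. Subgame-perfect outcome: (D, R) with payoffs (20, 11).
Under simultaneous play:
Player 1's best replies: L→B; R→D.
Column's best replies: A→L; B→L; C→L; D→L.
The unique mutual best reply is (B, L), giving (16, 9).
Column's commitment gain: 11 − 9 = 2.

2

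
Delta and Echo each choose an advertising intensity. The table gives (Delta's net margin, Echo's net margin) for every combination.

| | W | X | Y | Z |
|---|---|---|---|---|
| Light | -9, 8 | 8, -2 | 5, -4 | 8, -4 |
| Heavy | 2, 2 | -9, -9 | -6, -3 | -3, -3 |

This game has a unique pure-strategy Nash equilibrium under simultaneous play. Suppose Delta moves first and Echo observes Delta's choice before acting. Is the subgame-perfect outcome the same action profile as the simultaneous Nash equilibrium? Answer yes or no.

yes

Echo best-responds to each possible Delta move:
- Light → Echo plays W (best of 8, -2, -4, -4); Delta gets -9.
- Heavy → Echo plays W (best of 2, -9, -3, -3); Delta gets 2.
Delta's induced payoffs are -9, 2, so Delta commits to Heavy. Subgame-perfect outcome: (Heavy, W) with payoffs (2, 2).
Now find the simultaneous Nash equilibrium.
Delta's best replies: W→Heavy; X→Light; Y→Light; Z→Light.
Echo's best replies: Light→W; Heavy→W.
Only (Heavy, W) has each player best-responding; Nash payoffs (2, 2).
Sequential outcome (Heavy, W) coincides with the Nash profile (Heavy, W).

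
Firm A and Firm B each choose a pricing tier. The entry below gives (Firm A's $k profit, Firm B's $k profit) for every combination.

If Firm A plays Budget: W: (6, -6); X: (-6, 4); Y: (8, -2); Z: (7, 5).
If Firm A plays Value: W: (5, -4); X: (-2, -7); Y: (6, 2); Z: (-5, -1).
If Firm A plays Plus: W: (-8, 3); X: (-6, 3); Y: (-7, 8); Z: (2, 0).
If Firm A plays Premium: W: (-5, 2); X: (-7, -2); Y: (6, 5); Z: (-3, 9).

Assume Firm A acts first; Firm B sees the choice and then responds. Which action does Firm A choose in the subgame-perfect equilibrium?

Budget

Firm B best-responds to each possible Firm A move:
- Budget → Firm B plays Z (best of -6, 4, -2, 5); Firm A gets 7.
- Value → Firm B plays Y (best of -4, -7, 2, -1); Firm A gets 6.
- Plus → Firm B plays Y (best of 3, 3, 8, 0); Firm A gets -7.
- Premium → Firm B plays Z (best of 2, -2, 5, 9); Firm A gets -3.
Among 7, 6, -7, -3, the best is 7 at Budget. Subgame-perfect outcome: (Budget, Z) with payoffs (7, 5).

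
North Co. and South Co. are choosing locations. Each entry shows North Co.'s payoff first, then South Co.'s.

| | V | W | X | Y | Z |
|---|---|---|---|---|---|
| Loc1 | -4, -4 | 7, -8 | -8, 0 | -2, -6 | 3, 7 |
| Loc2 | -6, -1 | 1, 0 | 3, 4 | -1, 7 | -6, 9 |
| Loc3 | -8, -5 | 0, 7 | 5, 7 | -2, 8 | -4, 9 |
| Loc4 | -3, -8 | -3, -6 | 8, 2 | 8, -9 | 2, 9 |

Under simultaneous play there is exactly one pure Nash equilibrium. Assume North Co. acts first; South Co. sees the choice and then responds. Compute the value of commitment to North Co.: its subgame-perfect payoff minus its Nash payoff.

0

South Co. best-responds to each possible North Co. move:
- Loc1: BR = Z, leader payoff 3.
- Loc2: BR = Z, leader payoff -6.
- Loc3: BR = Z, leader payoff -4.
- Loc4: BR = Z, leader payoff 2.
North Co.'s induced payoffs are 3, -6, -4, 2, so North Co. commits to Loc1. Subgame-perfect outcome: (Loc1, Z) with payoffs (3, 7).
Under simultaneous play:
North Co.'s best replies: V→Loc4; W→Loc1; X→Loc4; Y→Loc4; Z→Loc1.
South Co.'s best replies: Loc1→Z; Loc2→Z; Loc3→Z; Loc4→Z.
The unique mutual best reply is (Loc1, Z), giving (3, 7).
North Co.'s commitment gain: 3 − 3 = 0.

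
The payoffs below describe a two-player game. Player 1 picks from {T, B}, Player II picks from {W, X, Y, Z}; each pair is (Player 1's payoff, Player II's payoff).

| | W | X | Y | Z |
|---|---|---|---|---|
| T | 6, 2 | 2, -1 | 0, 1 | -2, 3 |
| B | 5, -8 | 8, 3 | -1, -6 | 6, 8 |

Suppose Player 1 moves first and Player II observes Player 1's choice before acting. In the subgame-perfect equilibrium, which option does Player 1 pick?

Solve by backward induction (Player 1 leads).
- T: Player II compares 2, -1, 1, 3 and picks Z; Player 1 would get -2.
- B: Player II compares -8, 3, -6, 8 and picks Z; Player 1 would get 6.
Player 1's induced payoffs are -2, 6, so Player 1 commits to B. Subgame-perfect outcome: (B, Z) with payoffs (6, 8).

B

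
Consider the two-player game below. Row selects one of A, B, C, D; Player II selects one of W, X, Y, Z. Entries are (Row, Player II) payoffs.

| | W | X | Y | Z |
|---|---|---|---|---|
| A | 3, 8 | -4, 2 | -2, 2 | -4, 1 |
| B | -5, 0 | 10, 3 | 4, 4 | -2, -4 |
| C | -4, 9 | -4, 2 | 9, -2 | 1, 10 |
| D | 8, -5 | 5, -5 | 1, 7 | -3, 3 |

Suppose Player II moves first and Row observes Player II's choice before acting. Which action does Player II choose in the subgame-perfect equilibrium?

Z

Row best-responds to each possible Player II move:
- W: Row compares 3, -5, -4, 8 and picks D; Player II would get -5.
- X: Row compares -4, 10, -4, 5 and picks B; Player II would get 3.
- Y: Row compares -2, 4, 9, 1 and picks C; Player II would get -2.
- Z: Row compares -4, -2, 1, -3 and picks C; Player II would get 10.
Player II's induced payoffs are -5, 3, -2, 10, so Player II commits to Z. Subgame-perfect outcome: (C, Z) with payoffs (1, 10).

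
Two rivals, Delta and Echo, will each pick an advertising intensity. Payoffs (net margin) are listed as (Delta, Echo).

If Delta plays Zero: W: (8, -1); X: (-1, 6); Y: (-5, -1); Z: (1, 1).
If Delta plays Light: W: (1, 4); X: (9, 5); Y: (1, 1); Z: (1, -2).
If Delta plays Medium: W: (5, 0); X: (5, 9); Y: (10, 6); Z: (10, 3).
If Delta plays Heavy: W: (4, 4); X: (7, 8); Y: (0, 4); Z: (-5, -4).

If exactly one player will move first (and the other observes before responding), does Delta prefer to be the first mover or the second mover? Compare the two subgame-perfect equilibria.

If Delta leads: Echo's best replies are Zero→X, Light→X, Medium→X, Heavy→X; Delta's induced payoffs -1, 9, 5, 7; outcome (Light, X), payoffs (9, 5).
If Echo leads: Delta's best replies are W→Zero, X→Light, Y→Medium, Z→Medium; Echo's induced payoffs -1, 5, 6, 3; outcome (Medium, Y), payoffs (10, 6).
Delta gets 9 moving first and 10 moving second, so Delta prefers to move second.

second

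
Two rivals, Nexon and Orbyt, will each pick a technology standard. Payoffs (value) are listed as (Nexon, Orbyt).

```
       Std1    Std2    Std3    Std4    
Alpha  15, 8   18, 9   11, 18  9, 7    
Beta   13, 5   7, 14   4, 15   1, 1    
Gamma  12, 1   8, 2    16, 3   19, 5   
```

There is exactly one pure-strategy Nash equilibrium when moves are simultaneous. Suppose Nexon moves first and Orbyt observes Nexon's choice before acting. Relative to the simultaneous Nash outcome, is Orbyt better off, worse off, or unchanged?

Solve by backward induction (Nexon leads).
- Alpha: Orbyt compares 8, 9, 18, 7 and picks Std3; Nexon would get 11.
- Beta: Orbyt compares 5, 14, 15, 1 and picks Std3; Nexon would get 4.
- Gamma: Orbyt compares 1, 2, 3, 5 and picks Std4; Nexon would get 19.
Among 11, 4, 19, the best is 19 at Gamma. Subgame-perfect outcome: (Gamma, Std4) with payoffs (19, 5).
Now find the simultaneous Nash equilibrium.
Nexon's best replies: Std1→Alpha; Std2→Alpha; Std3→Gamma; Std4→Gamma.
Orbyt's best replies: Alpha→Std3; Beta→Std3; Gamma→Std4.
Only (Gamma, Std4) has each player best-responding; Nash payoffs (19, 5).
Orbyt earns 5 sequentially versus 5 at the Nash outcome: unchanged.

unchanged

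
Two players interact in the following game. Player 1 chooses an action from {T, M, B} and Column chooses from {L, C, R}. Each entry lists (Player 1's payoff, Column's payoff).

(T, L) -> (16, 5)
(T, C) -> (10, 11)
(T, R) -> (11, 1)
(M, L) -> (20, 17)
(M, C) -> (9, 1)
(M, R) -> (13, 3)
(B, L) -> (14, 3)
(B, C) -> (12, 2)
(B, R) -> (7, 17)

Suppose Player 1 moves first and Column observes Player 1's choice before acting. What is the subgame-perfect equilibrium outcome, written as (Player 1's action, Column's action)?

(M, L)

Column best-responds to each possible Player 1 move:
- T → Column plays C (best of 5, 11, 1); Player 1 gets 10.
- M → Column plays L (best of 17, 1, 3); Player 1 gets 20.
- B → Column plays R (best of 3, 2, 17); Player 1 gets 7.
Player 1's induced payoffs are 10, 20, 7, so Player 1 commits to M. Subgame-perfect outcome: (M, L) with payoffs (20, 17).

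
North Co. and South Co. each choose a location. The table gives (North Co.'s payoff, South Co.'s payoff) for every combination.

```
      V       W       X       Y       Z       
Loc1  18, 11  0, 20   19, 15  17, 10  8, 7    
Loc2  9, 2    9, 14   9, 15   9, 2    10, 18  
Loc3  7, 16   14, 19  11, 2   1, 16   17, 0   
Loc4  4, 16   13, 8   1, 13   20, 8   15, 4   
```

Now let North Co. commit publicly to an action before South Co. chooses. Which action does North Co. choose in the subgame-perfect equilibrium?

Solve by backward induction (North Co. leads).
- Loc1: BR = W, leader payoff 0.
- Loc2: BR = Z, leader payoff 10.
- Loc3: BR = W, leader payoff 14.
- Loc4: BR = V, leader payoff 4.
Maximizing over 0, 10, 14, 4, North Co. chooses Loc3. Subgame-perfect outcome: (Loc3, W) with payoffs (14, 19).

Loc3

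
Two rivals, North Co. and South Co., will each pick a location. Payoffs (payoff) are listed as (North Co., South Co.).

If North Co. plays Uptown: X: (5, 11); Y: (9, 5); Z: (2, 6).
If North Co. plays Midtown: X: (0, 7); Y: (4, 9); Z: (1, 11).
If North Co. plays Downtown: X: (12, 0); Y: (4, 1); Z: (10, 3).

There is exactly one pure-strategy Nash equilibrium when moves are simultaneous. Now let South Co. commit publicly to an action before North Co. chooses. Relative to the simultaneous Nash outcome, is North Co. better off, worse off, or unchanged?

Work backward from North Co.'s decision.
- X: BR = Downtown, leader payoff 0.
- Y: BR = Uptown, leader payoff 5.
- Z: BR = Downtown, leader payoff 3.
South Co.'s induced payoffs are 0, 5, 3, so South Co. commits to Y. Subgame-perfect outcome: (Uptown, Y) with payoffs (9, 5).
Now find the simultaneous Nash equilibrium.
North Co.'s best replies: X→Downtown; Y→Uptown; Z→Downtown.
South Co.'s best replies: Uptown→X; Midtown→Z; Downtown→Z.
The unique mutual best reply is (Downtown, Z), giving (10, 3).
North Co. earns 9 sequentially versus 10 at the Nash outcome: worse off.

worse off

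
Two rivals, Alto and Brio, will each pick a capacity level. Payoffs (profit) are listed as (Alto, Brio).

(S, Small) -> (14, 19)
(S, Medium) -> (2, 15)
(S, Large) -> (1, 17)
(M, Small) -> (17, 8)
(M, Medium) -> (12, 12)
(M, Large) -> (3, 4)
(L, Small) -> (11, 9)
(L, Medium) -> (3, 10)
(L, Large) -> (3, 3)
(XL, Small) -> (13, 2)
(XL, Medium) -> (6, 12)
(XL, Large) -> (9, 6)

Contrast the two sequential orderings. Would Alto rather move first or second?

If Alto leads: Brio's best replies are S→Small, M→Medium, L→Medium, XL→Medium; Alto's induced payoffs 14, 12, 3, 6; outcome (S, Small), payoffs (14, 19).
If Brio leads: Alto's best replies are Small→M, Medium→M, Large→XL; Brio's induced payoffs 8, 12, 6; outcome (M, Medium), payoffs (12, 12).
Alto gets 14 moving first and 12 moving second, so Alto prefers to move first.

first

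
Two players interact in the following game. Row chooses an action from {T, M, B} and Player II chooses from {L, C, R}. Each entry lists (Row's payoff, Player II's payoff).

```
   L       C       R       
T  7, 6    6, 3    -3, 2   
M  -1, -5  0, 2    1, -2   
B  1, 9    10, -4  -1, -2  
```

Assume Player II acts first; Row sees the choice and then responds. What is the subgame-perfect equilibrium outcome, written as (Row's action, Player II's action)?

(T, L)

Work backward from Row's decision.
- L: Row compares 7, -1, 1 and picks T; Player II would get 6.
- C: Row compares 6, 0, 10 and picks B; Player II would get -4.
- R: Row compares -3, 1, -1 and picks M; Player II would get -2.
Among 6, -4, -2, the best is 6 at L. Subgame-perfect outcome: (T, L) with payoffs (7, 6).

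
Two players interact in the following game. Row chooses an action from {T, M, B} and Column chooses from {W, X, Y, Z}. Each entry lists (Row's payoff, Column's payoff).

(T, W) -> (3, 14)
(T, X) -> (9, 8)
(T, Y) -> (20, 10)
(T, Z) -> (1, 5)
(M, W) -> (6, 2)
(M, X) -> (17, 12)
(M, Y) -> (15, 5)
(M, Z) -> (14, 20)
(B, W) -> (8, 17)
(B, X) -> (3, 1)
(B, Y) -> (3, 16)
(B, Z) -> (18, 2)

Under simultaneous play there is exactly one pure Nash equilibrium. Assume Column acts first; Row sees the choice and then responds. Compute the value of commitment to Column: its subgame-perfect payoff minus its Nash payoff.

Backward induction with Column moving first.
- W: Row compares 3, 6, 8 and picks B; Column would get 17.
- X: Row compares 9, 17, 3 and picks M; Column would get 12.
- Y: Row compares 20, 15, 3 and picks T; Column would get 10.
- Z: Row compares 1, 14, 18 and picks B; Column would get 2.
Maximizing over 17, 12, 10, 2, Column chooses W. Subgame-perfect outcome: (B, W) with payoffs (8, 17).
Now find the simultaneous Nash equilibrium.
Row's best replies: W→B; X→M; Y→T; Z→B.
Column's best replies: T→W; M→Z; B→W.
Only (B, W) has each player best-responding; Nash payoffs (8, 17).
Column's commitment gain: 17 − 17 = 0.

0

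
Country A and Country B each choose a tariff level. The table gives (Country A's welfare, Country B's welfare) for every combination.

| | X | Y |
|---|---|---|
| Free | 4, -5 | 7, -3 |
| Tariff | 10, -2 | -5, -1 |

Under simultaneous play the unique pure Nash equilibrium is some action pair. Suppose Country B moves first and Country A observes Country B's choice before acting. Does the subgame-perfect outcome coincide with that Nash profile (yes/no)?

Solve by backward induction (Country B leads).
- X: BR = Tariff, leader payoff -2.
- Y: BR = Free, leader payoff -3.
Country B's induced payoffs are -2, -3, so Country B commits to X. Subgame-perfect outcome: (Tariff, X) with payoffs (10, -2).
Under simultaneous play:
Country A's best replies: X→Tariff; Y→Free.
Country B's best replies: Free→Y; Tariff→Y.
The unique mutual best reply is (Free, Y), giving (7, -3).
Sequential outcome (Tariff, X) differs from the Nash profile (Free, Y).

no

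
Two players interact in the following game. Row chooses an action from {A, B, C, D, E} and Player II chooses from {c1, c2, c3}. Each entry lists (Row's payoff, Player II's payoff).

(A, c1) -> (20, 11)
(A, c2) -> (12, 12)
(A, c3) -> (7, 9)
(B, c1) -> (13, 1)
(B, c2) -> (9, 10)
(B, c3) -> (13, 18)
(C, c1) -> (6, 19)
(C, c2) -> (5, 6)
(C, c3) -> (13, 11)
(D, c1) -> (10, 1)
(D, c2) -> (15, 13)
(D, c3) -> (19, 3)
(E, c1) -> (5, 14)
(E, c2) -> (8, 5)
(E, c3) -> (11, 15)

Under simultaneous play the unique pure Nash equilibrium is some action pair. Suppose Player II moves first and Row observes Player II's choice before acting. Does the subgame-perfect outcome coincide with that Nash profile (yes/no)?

yes

Solve by backward induction (Player II leads).
- c1: BR = A, leader payoff 11.
- c2: BR = D, leader payoff 13.
- c3: BR = D, leader payoff 3.
Maximizing over 11, 13, 3, Player II chooses c2. Subgame-perfect outcome: (D, c2) with payoffs (15, 13).
Now find the simultaneous Nash equilibrium.
Row's best replies: c1→A; c2→D; c3→D.
Player II's best replies: A→c2; B→c3; C→c1; D→c2; E→c3.
Only (D, c2) has each player best-responding; Nash payoffs (15, 13).
Sequential outcome (D, c2) coincides with the Nash profile (D, c2).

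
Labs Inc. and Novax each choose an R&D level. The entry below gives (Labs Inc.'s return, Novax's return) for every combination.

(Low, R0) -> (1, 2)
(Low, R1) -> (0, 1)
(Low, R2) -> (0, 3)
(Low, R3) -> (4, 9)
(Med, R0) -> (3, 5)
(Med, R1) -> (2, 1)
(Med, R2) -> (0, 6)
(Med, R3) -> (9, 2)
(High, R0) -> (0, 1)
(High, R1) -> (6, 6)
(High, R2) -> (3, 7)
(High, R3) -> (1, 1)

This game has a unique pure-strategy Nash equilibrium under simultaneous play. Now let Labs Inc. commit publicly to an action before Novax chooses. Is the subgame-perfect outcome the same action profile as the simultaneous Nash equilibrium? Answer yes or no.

Solve by backward induction (Labs Inc. leads).
- Low → Novax plays R3 (best of 2, 1, 3, 9); Labs Inc. gets 4.
- Med → Novax plays R2 (best of 5, 1, 6, 2); Labs Inc. gets 0.
- High → Novax plays R2 (best of 1, 6, 7, 1); Labs Inc. gets 3.
Maximizing over 4, 0, 3, Labs Inc. chooses Low. Subgame-perfect outcome: (Low, R3) with payoffs (4, 9).
Now find the simultaneous Nash equilibrium.
Labs Inc.'s best replies: R0→Med; R1→High; R2→High; R3→Med.
Novax's best replies: Low→R3; Med→R2; High→R2.
The unique mutual best reply is (High, R2), giving (3, 7).
Sequential outcome (Low, R3) differs from the Nash profile (High, R2).

no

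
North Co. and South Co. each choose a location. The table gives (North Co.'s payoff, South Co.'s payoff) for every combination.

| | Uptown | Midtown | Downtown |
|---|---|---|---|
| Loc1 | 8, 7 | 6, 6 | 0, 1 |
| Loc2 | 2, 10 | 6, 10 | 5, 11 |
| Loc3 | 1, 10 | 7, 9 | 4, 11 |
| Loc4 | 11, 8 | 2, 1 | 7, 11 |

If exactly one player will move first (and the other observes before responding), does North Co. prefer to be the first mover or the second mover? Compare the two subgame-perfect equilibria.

If North Co. leads: South Co.'s best replies are Loc1→Uptown, Loc2→Downtown, Loc3→Downtown, Loc4→Downtown; North Co.'s induced payoffs 8, 5, 4, 7; outcome (Loc1, Uptown), payoffs (8, 7).
If South Co. leads: North Co.'s best replies are Uptown→Loc4, Midtown→Loc3, Downtown→Loc4; South Co.'s induced payoffs 8, 9, 11; outcome (Loc4, Downtown), payoffs (7, 11).
North Co. gets 8 moving first and 7 moving second, so North Co. prefers to move first.

first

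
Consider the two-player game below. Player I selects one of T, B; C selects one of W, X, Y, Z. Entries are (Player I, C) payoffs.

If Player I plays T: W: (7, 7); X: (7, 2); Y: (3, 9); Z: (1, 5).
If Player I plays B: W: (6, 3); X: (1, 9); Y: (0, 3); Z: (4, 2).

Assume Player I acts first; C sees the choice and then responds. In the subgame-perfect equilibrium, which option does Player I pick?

T

Solve by backward induction (Player I leads).
- T: C compares 7, 2, 9, 5 and picks Y; Player I would get 3.
- B: C compares 3, 9, 3, 2 and picks X; Player I would get 1.
Among 3, 1, the best is 3 at T. Subgame-perfect outcome: (T, Y) with payoffs (3, 9).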